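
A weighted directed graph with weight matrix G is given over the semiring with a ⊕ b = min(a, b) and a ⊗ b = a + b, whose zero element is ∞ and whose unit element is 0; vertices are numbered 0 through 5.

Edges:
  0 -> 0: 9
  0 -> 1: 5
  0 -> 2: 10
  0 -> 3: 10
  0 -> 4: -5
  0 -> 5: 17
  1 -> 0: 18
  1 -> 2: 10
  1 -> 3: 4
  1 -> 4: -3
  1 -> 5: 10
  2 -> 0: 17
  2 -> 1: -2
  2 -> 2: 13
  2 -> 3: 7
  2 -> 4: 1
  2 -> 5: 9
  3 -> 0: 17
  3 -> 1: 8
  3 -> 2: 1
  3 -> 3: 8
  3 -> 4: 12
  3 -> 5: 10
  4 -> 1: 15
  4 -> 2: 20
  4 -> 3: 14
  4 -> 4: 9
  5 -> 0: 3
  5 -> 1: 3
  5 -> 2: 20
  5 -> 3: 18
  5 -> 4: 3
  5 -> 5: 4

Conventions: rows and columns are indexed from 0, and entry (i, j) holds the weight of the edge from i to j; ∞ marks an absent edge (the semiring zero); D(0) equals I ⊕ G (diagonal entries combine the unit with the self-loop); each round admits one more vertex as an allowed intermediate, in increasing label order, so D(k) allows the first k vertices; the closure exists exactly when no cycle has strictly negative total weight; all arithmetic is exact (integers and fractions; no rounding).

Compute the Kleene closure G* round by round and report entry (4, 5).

D(0):
  [0, 5, 10, 10, -5, 17]
  [18, 0, 10, 4, -3, 10]
  [17, -2, 0, 7, 1, 9]
  [17, 8, 1, 0, 12, 10]
  [∞, 15, 20, 14, 0, ∞]
  [3, 3, 20, 18, 3, 0]
D(1):
  [0, 5, 10, 10, -5, 17]
  [18, 0, 10, 4, -3, 10]
  [17, -2, 0, 7, 1, 9]
  [17, 8, 1, 0, 12, 10]
  [∞, 15, 20, 14, 0, ∞]
  [3, 3, 13, 13, -2, 0]
D(2):
  [0, 5, 10, 9, -5, 15]
  [18, 0, 10, 4, -3, 10]
  [16, -2, 0, 2, -5, 8]
  [17, 8, 1, 0, 5, 10]
  [33, 15, 20, 14, 0, 25]
  [3, 3, 13, 7, -2, 0]
D(3):
  [0, 5, 10, 9, -5, 15]
  [18, 0, 10, 4, -3, 10]
  [16, -2, 0, 2, -5, 8]
  [17, -1, 1, 0, -4, 9]
  [33, 15, 20, 14, 0, 25]
  [3, 3, 13, 7, -2, 0]
D(4):
  [0, 5, 10, 9, -5, 15]
  [18, 0, 5, 4, -3, 10]
  [16, -2, 0, 2, -5, 8]
  [17, -1, 1, 0, -4, 9]
  [31, 13, 15, 14, 0, 23]
  [3, 3, 8, 7, -2, 0]
D(5):
  [0, 5, 10, 9, -5, 15]
  [18, 0, 5, 4, -3, 10]
  [16, -2, 0, 2, -5, 8]
  [17, -1, 1, 0, -4, 9]
  [31, 13, 15, 14, 0, 23]
  [3, 3, 8, 7, -2, 0]
D(6):
  [0, 5, 10, 9, -5, 15]
  [13, 0, 5, 4, -3, 10]
  [11, -2, 0, 2, -5, 8]
  [12, -1, 1, 0, -4, 9]
  [26, 13, 15, 14, 0, 23]
  [3, 3, 8, 7, -2, 0]
Answer: G*[4][5] = 23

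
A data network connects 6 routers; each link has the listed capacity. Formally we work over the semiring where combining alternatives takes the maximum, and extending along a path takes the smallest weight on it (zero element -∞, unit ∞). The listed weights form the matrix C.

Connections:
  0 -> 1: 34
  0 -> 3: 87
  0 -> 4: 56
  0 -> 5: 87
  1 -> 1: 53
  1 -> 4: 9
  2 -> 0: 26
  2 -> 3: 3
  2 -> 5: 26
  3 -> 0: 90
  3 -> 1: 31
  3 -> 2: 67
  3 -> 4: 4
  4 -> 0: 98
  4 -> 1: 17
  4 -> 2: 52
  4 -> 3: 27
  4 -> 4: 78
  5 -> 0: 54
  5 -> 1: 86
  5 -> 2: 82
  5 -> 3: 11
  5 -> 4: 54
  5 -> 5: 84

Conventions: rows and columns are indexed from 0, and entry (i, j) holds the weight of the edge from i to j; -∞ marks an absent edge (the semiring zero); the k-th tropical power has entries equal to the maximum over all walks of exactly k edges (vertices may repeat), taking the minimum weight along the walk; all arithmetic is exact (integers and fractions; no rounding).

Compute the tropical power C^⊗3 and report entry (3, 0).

C^⊗2:
  [87, 86, 82, 27, 56, 84]
  [9, 53, 9, 9, 9, -∞]
  [26, 26, 26, 26, 26, 26]
  [26, 34, 4, 87, 56, 87]
  [78, 34, 52, 87, 78, 87]
  [54, 84, 82, 54, 54, 84]
C^⊗3:
  [56, 84, 82, 87, 56, 87]
  [9, 53, 9, 9, 9, 9]
  [26, 26, 26, 26, 26, 26]
  [87, 86, 82, 27, 56, 84]
  [87, 86, 82, 78, 78, 84]
  [54, 84, 82, 54, 54, 84]
Key observation: the optimum is the walk 3->0->3->0, with weight 90 min 87 min 90 = 87.
Optimal value attained by: walk 3->0->3->0.
Answer: (C^⊗3)[3][0] = 87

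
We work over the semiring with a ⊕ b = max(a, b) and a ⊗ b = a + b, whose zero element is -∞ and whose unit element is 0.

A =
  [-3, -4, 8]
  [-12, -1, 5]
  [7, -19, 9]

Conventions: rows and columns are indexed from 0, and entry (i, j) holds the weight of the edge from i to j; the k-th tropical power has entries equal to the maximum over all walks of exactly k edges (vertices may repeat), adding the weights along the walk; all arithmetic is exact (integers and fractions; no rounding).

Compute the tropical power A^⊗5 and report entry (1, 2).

A^⊗2:
  [15, -5, 17]
  [12, -2, 14]
  [16, 3, 18]
A^⊗3:
  [24, 11, 26]
  [21, 8, 23]
  [25, 12, 27]
A^⊗4:
  [33, 20, 35]
  [30, 17, 32]
  [34, 21, 36]
A^⊗5:
  [42, 29, 44]
  [39, 26, 41]
  [43, 30, 45]
Key observation: the optimum is the walk 1->2->2->2->2->2, with weight 5 + 9 + 9 + 9 + 9 = 41.
Optimal value attained by: walk 1->2->2->2->2->2.
Answer: (A^⊗5)[1][2] = 41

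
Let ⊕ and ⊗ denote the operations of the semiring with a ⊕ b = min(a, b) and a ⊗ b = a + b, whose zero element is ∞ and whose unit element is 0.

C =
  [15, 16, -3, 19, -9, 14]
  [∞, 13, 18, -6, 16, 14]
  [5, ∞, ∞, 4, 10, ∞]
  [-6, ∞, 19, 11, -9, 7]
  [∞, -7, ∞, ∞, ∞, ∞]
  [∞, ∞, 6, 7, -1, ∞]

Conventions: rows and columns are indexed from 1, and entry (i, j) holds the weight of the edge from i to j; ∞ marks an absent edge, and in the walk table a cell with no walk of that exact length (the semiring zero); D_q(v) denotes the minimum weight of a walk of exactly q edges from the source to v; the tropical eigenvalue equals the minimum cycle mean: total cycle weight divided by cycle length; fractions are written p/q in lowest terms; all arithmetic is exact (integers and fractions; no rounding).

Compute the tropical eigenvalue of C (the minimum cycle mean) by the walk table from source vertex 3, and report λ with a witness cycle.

q=0: [∞, ∞, 0, ∞, ∞, ∞]
q=1: [5, ∞, ∞, 4, 10, ∞]
q=2: [-2, 3, 2, 15, -5, 11]
q=3: [7, -12, -5, -3, -11, 12]
q=4: [-9, -18, 4, -18, -12, 2]
q=5: [-24, -19, -12, -24, -27, -11]
q=6: [-30, -34, -27, -25, -33, -17]
Optimal cycle mean attained by: cycle 2->4->5->2, total (-6) + (-9) + (-7), length 3.
Answer: λ = -22/3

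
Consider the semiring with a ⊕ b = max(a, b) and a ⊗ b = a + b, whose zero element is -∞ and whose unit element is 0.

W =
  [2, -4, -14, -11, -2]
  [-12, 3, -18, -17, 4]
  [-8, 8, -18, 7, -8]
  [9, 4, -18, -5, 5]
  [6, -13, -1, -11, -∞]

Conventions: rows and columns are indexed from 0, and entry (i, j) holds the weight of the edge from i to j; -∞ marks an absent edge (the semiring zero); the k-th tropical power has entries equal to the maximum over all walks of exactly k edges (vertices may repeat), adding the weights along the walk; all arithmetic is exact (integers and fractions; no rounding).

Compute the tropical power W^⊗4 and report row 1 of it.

W^⊗2:
  [4, -1, -3, -7, 0]
  [10, 6, 3, -7, 7]
  [16, 11, -9, 2, 12]
  [11, 7, 4, -2, 8]
  [8, 7, -8, 6, 4]
W^⊗3:
  [6, 5, -1, 4, 3]
  [13, 11, 6, 10, 10]
  [18, 14, 11, 5, 15]
  [14, 12, 7, 11, 11]
  [15, 10, 3, 1, 11]
W^⊗4:
  [13, 8, 2, 6, 9]
  [19, 14, 9, 13, 15]
  [21, 19, 14, 18, 18]
  [20, 15, 10, 14, 16]
  [17, 13, 10, 10, 14]
Answer: row 1 of W^⊗4 = [19, 14, 9, 13, 15]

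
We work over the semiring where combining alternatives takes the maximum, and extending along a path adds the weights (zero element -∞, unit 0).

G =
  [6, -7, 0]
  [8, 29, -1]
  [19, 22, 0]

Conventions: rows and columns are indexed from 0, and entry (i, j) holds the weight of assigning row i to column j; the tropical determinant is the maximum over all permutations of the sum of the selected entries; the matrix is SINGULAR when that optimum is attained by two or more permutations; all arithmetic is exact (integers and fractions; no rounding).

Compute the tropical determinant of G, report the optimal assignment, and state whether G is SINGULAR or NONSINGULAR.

σ = (0, 1, 2): 6 + 29 + 0 = 35
σ = (0, 2, 1): 6 + (-1) + 22 = 27
σ = (1, 0, 2): (-7) + 8 + 0 = 1
σ = (1, 2, 0): (-7) + (-1) + 19 = 11
σ = (2, 0, 1): 0 + 8 + 22 = 30
σ = (2, 1, 0): 0 + 29 + 19 = 48
Optimal value attained by: σ = (2, 1, 0).
Answer: det⊕(G) = 48; verdict: NONSINGULAR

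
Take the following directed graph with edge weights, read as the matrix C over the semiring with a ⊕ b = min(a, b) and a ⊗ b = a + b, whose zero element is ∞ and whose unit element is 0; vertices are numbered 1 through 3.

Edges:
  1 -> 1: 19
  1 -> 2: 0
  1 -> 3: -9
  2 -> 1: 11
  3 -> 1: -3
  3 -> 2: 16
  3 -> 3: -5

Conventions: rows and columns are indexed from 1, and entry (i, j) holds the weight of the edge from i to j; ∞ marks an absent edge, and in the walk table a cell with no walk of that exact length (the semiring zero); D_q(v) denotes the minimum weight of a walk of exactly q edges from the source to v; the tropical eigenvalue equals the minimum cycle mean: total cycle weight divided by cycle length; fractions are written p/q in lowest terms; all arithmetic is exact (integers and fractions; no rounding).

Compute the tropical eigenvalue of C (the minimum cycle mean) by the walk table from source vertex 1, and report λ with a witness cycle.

q=0: [0, ∞, ∞]
q=1: [19, 0, -9]
q=2: [-12, 7, -14]
q=3: [-17, -12, -21]
Optimal cycle mean attained by: cycle 1->3->1, total (-9) + (-3), length 2.
Answer: λ = -6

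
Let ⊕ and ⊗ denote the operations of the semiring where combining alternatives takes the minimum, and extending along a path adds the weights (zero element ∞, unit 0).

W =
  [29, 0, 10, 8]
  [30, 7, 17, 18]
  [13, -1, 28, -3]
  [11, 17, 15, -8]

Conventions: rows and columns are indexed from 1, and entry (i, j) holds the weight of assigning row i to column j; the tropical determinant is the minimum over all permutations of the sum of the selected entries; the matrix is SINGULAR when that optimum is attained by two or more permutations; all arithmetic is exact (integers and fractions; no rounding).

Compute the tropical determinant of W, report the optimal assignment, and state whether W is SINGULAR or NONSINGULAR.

σ = (1, 2, 3, 4): 29 + 7 + 28 + (-8) = 56
σ = (1, 2, 4, 3): 29 + 7 + (-3) + 15 = 48
σ = (1, 3, 2, 4): 29 + 17 + (-1) + (-8) = 37
σ = (1, 3, 4, 2): 29 + 17 + (-3) + 17 = 60
σ = (1, 4, 2, 3): 29 + 18 + (-1) + 15 = 61
σ = (1, 4, 3, 2): 29 + 18 + 28 + 17 = 92
σ = (2, 1, 3, 4): 0 + 30 + 28 + (-8) = 50
σ = (2, 1, 4, 3): 0 + 30 + (-3) + 15 = 42
σ = (2, 3, 1, 4): 0 + 17 + 13 + (-8) = 22
σ = (2, 3, 4, 1): 0 + 17 + (-3) + 11 = 25
σ = (2, 4, 1, 3): 0 + 18 + 13 + 15 = 46
σ = (2, 4, 3, 1): 0 + 18 + 28 + 11 = 57
σ = (3, 1, 2, 4): 10 + 30 + (-1) + (-8) = 31
σ = (3, 1, 4, 2): 10 + 30 + (-3) + 17 = 54
σ = (3, 2, 1, 4): 10 + 7 + 13 + (-8) = 22
σ = (3, 2, 4, 1): 10 + 7 + (-3) + 11 = 25
σ = (3, 4, 1, 2): 10 + 18 + 13 + 17 = 58
σ = (3, 4, 2, 1): 10 + 18 + (-1) + 11 = 38
σ = (4, 1, 2, 3): 8 + 30 + (-1) + 15 = 52
σ = (4, 1, 3, 2): 8 + 30 + 28 + 17 = 83
σ = (4, 2, 1, 3): 8 + 7 + 13 + 15 = 43
σ = (4, 2, 3, 1): 8 + 7 + 28 + 11 = 54
σ = (4, 3, 1, 2): 8 + 17 + 13 + 17 = 55
σ = (4, 3, 2, 1): 8 + 17 + (-1) + 11 = 35
Optimal value attained by: σ = (2, 3, 1, 4).
Answer: det⊕(W) = 22; verdict: SINGULAR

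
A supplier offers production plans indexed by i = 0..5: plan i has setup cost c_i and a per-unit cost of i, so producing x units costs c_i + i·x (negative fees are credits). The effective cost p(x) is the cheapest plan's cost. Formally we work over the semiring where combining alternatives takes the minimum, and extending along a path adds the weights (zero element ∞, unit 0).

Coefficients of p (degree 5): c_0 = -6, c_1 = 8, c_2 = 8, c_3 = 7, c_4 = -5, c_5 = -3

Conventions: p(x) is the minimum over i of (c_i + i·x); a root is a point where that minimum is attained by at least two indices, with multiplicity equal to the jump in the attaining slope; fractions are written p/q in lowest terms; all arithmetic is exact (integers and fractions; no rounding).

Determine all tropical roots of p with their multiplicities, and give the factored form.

hull edge (i=0, c=-6) to (i=4, c=-5): slope 1/4, span 4
hull edge (i=4, c=-5) to (i=5, c=-3): slope 2, span 1
Factored form: p(x) = -3 ⊗ (x ⊕ (-2)) ⊗ (x ⊕ (-1/4)) ⊗ (x ⊕ (-1/4)) ⊗ (x ⊕ (-1/4)) ⊗ (x ⊕ (-1/4))
Answer: roots = -2 (mult 1), -1/4 (mult 4)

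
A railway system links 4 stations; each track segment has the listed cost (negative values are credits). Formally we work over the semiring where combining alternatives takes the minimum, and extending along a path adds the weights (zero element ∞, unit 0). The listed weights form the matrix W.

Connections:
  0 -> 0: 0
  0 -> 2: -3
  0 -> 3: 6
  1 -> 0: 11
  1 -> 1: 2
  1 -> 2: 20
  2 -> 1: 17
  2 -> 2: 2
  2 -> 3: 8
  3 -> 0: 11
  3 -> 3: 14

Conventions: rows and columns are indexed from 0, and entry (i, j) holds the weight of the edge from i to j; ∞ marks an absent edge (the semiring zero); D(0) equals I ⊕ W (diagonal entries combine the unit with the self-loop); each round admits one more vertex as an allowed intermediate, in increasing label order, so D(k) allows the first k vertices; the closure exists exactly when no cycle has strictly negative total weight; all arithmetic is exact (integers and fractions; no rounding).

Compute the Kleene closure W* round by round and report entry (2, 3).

D(0):
  [0, ∞, -3, 6]
  [11, 0, 20, ∞]
  [∞, 17, 0, 8]
  [11, ∞, ∞, 0]
D(1):
  [0, ∞, -3, 6]
  [11, 0, 8, 17]
  [∞, 17, 0, 8]
  [11, ∞, 8, 0]
D(2):
  [0, ∞, -3, 6]
  [11, 0, 8, 17]
  [28, 17, 0, 8]
  [11, ∞, 8, 0]
D(3):
  [0, 14, -3, 5]
  [11, 0, 8, 16]
  [28, 17, 0, 8]
  [11, 25, 8, 0]
D(4):
  [0, 14, -3, 5]
  [11, 0, 8, 16]
  [19, 17, 0, 8]
  [11, 25, 8, 0]
Answer: W*[2][3] = 8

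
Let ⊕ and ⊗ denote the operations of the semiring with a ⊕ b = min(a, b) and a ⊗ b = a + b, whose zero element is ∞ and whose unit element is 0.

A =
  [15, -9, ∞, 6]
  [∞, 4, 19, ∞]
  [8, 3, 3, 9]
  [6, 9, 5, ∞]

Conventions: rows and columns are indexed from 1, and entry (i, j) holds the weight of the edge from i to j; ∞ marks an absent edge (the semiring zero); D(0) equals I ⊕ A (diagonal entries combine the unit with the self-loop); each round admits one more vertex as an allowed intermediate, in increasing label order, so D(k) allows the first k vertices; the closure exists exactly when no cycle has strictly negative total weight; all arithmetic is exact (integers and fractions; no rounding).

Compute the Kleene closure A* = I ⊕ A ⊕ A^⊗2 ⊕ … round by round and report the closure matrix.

D(0):
  [0, -9, ∞, 6]
  [∞, 0, 19, ∞]
  [8, 3, 0, 9]
  [6, 9, 5, 0]
D(1):
  [0, -9, ∞, 6]
  [∞, 0, 19, ∞]
  [8, -1, 0, 9]
  [6, -3, 5, 0]
D(2):
  [0, -9, 10, 6]
  [∞, 0, 19, ∞]
  [8, -1, 0, 9]
  [6, -3, 5, 0]
D(3):
  [0, -9, 10, 6]
  [27, 0, 19, 28]
  [8, -1, 0, 9]
  [6, -3, 5, 0]
D(4):
  [0, -9, 10, 6]
  [27, 0, 19, 28]
  [8, -1, 0, 9]
  [6, -3, 5, 0]
Answer: A* = [[0, -9, 10, 6], [27, 0, 19, 28], [8, -1, 0, 9], [6, -3, 5, 0]]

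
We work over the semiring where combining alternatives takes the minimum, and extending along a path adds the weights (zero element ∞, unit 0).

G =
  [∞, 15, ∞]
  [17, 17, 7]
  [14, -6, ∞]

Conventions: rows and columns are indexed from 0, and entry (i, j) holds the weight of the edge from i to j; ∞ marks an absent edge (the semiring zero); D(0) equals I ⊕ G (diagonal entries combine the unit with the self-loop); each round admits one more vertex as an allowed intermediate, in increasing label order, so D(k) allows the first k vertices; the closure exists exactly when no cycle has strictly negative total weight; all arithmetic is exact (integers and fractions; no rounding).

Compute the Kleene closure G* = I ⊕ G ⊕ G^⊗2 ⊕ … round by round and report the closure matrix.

D(0):
  [0, 15, ∞]
  [17, 0, 7]
  [14, -6, 0]
D(1):
  [0, 15, ∞]
  [17, 0, 7]
  [14, -6, 0]
D(2):
  [0, 15, 22]
  [17, 0, 7]
  [11, -6, 0]
D(3):
  [0, 15, 22]
  [17, 0, 7]
  [11, -6, 0]
Answer: G* = [[0, 15, 22], [17, 0, 7], [11, -6, 0]]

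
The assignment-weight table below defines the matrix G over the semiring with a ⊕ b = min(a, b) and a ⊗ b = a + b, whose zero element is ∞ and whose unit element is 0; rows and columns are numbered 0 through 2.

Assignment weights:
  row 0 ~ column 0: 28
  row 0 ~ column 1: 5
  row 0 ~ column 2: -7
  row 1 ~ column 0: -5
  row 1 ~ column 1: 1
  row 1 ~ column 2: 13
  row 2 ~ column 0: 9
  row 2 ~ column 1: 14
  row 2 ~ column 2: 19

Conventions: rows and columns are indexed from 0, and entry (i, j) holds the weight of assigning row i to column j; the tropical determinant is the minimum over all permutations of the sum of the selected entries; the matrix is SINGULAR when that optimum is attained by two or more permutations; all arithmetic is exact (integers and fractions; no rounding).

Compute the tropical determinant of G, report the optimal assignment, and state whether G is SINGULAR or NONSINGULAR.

σ = (0, 1, 2): 28 + 1 + 19 = 48
σ = (0, 2, 1): 28 + 13 + 14 = 55
σ = (1, 0, 2): 5 + (-5) + 19 = 19
σ = (1, 2, 0): 5 + 13 + 9 = 27
σ = (2, 0, 1): (-7) + (-5) + 14 = 2
σ = (2, 1, 0): (-7) + 1 + 9 = 3
Optimal value attained by: σ = (2, 0, 1).
Answer: det⊕(G) = 2; verdict: NONSINGULAR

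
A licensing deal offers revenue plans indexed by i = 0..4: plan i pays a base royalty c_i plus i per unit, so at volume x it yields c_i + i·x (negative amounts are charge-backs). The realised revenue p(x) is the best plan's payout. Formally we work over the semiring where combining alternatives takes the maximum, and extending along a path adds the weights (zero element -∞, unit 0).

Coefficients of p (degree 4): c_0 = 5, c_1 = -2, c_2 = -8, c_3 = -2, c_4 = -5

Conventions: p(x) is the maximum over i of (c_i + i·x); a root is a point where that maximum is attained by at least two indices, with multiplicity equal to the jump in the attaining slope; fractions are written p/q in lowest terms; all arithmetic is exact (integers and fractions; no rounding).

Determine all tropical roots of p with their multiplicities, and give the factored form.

hull edge (i=0, c=5) to (i=3, c=-2): slope -7/3, span 3
hull edge (i=3, c=-2) to (i=4, c=-5): slope -3, span 1
Factored form: p(x) = -5 ⊗ (x ⊕ 7/3) ⊗ (x ⊕ 7/3) ⊗ (x ⊕ 7/3) ⊗ (x ⊕ 3)
Answer: roots = 7/3 (mult 3), 3 (mult 1)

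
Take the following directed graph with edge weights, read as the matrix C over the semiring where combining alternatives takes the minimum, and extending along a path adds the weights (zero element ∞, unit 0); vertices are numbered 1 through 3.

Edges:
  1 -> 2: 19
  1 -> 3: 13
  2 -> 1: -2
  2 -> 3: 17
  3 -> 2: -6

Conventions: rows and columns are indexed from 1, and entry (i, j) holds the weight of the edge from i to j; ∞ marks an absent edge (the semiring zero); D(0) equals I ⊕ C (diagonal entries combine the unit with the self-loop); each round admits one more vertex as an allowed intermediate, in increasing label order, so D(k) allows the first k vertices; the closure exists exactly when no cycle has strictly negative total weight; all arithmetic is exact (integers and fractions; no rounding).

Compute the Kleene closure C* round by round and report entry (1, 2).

D(0):
  [0, 19, 13]
  [-2, 0, 17]
  [∞, -6, 0]
D(1):
  [0, 19, 13]
  [-2, 0, 11]
  [∞, -6, 0]
D(2):
  [0, 19, 13]
  [-2, 0, 11]
  [-8, -6, 0]
D(3):
  [0, 7, 13]
  [-2, 0, 11]
  [-8, -6, 0]
Answer: C*[1][2] = 7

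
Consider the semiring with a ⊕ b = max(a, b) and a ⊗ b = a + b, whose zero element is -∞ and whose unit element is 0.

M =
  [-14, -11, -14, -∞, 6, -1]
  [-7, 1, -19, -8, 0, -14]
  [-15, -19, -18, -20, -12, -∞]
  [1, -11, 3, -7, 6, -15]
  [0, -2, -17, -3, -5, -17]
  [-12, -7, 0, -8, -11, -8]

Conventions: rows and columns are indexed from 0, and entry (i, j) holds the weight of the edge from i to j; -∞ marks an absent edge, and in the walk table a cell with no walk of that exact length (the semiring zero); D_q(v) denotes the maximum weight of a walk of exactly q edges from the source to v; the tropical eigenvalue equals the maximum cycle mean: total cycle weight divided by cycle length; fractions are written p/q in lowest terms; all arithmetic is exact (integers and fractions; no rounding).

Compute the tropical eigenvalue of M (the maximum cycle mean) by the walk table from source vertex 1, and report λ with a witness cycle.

q=0: [-∞, 0, -∞, -∞, -∞, -∞]
q=1: [-7, 1, -19, -8, 0, -14]
q=2: [0, 2, -5, -3, 1, -8]
q=3: [1, 3, 0, -2, 6, -1]
q=4: [6, 4, 1, 3, 7, 0]
q=5: [7, 5, 6, 4, 12, 5]
q=6: [12, 10, 7, 9, 13, 6]
Optimal cycle mean attained by: cycle 0->4->0, total 6 + 0, length 2.
Answer: λ = 3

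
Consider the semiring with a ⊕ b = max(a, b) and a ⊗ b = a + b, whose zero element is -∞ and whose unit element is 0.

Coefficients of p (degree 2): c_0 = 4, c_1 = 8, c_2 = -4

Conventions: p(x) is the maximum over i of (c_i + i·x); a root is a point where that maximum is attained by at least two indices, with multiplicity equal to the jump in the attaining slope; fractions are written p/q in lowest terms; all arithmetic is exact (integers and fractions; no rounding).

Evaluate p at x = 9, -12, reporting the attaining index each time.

p(9) = max(4+0·9=4, 8+1·9=17, -4+2·9=14) = 17 (attained by i=1)
p(-12) = max(4+0·(-12)=4, 8+1·(-12)=-4, -4+2·(-12)=-28) = 4 (attained by i=0)
Answer: p(9) = 17; p(-12) = 4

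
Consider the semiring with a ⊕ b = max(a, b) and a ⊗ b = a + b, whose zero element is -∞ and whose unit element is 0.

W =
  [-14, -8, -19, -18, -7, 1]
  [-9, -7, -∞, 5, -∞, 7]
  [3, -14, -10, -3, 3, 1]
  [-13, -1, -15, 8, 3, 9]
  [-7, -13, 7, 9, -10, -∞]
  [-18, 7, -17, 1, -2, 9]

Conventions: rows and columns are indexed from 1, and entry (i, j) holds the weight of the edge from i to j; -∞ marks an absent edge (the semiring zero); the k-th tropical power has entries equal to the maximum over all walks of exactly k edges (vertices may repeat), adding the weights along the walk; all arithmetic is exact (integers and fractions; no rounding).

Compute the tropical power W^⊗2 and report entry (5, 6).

W^⊗2:
  [-14, 8, 0, 2, -1, 10]
  [-8, 14, -10, 13, 8, 16]
  [-4, 8, 10, 12, 0, 10]
  [-4, 16, 10, 16, 11, 18]
  [10, 8, -3, 17, 12, 18]
  [-2, 16, 5, 12, 7, 18]
Key observation: the optimum is the walk 5->4->6, with weight 9 + 9 = 18.
Optimal value attained by: walk 5->4->6.
Answer: (W^⊗2)[5][6] = 18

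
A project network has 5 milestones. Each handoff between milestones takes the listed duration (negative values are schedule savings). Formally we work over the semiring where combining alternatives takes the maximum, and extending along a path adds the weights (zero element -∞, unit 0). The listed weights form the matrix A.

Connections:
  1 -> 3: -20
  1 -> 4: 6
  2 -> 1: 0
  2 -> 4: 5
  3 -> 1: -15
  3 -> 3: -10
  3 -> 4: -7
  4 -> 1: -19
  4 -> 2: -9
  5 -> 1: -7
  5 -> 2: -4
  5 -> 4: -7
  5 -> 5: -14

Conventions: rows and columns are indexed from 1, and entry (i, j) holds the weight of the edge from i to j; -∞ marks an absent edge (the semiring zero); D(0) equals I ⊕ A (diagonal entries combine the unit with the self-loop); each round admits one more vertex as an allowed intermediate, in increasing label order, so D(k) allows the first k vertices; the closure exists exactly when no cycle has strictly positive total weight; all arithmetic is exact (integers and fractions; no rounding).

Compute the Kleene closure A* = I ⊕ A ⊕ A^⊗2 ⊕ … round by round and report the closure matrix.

D(0):
  [0, -∞, -20, 6, -∞]
  [0, 0, -∞, 5, -∞]
  [-15, -∞, 0, -7, -∞]
  [-19, -9, -∞, 0, -∞]
  [-7, -4, -∞, -7, 0]
D(1):
  [0, -∞, -20, 6, -∞]
  [0, 0, -20, 6, -∞]
  [-15, -∞, 0, -7, -∞]
  [-19, -9, -39, 0, -∞]
  [-7, -4, -27, -1, 0]
D(2):
  [0, -∞, -20, 6, -∞]
  [0, 0, -20, 6, -∞]
  [-15, -∞, 0, -7, -∞]
  [-9, -9, -29, 0, -∞]
  [-4, -4, -24, 2, 0]
D(3):
  [0, -∞, -20, 6, -∞]
  [0, 0, -20, 6, -∞]
  [-15, -∞, 0, -7, -∞]
  [-9, -9, -29, 0, -∞]
  [-4, -4, -24, 2, 0]
D(4):
  [0, -3, -20, 6, -∞]
  [0, 0, -20, 6, -∞]
  [-15, -16, 0, -7, -∞]
  [-9, -9, -29, 0, -∞]
  [-4, -4, -24, 2, 0]
D(5):
  [0, -3, -20, 6, -∞]
  [0, 0, -20, 6, -∞]
  [-15, -16, 0, -7, -∞]
  [-9, -9, -29, 0, -∞]
  [-4, -4, -24, 2, 0]
Answer: A* = [[0, -3, -20, 6, -∞], [0, 0, -20, 6, -∞], [-15, -16, 0, -7, -∞], [-9, -9, -29, 0, -∞], [-4, -4, -24, 2, 0]]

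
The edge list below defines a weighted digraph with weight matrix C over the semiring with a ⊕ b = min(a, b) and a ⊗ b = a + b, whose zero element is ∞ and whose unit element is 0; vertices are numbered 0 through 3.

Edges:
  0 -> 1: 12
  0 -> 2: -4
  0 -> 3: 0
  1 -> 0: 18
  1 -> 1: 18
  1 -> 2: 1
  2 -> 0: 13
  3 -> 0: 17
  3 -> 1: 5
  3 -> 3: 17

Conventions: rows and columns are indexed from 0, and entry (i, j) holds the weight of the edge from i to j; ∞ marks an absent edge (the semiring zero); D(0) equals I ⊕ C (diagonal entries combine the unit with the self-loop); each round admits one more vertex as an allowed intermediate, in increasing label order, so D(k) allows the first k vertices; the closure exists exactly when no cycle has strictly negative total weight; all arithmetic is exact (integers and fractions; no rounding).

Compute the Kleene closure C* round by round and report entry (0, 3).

D(0):
  [0, 12, -4, 0]
  [18, 0, 1, ∞]
  [13, ∞, 0, ∞]
  [17, 5, ∞, 0]
D(1):
  [0, 12, -4, 0]
  [18, 0, 1, 18]
  [13, 25, 0, 13]
  [17, 5, 13, 0]
D(2):
  [0, 12, -4, 0]
  [18, 0, 1, 18]
  [13, 25, 0, 13]
  [17, 5, 6, 0]
D(3):
  [0, 12, -4, 0]
  [14, 0, 1, 14]
  [13, 25, 0, 13]
  [17, 5, 6, 0]
D(4):
  [0, 5, -4, 0]
  [14, 0, 1, 14]
  [13, 18, 0, 13]
  [17, 5, 6, 0]
Answer: C*[0][3] = 0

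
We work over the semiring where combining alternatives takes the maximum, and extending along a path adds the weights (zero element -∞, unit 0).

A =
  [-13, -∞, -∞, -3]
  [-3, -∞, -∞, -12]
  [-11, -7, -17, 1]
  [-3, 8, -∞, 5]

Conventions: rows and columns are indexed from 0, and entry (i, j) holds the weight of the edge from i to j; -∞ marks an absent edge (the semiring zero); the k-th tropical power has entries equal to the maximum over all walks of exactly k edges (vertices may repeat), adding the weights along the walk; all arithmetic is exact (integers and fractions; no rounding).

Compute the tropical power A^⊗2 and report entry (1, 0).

A^⊗2:
  [-6, 5, -∞, 2]
  [-15, -4, -∞, -6]
  [-2, 9, -34, 6]
  [5, 13, -∞, 10]
Key observation: the optimum is the walk 1->3->0, with weight (-12) + (-3) = -15.
Optimal value attained by: walk 1->3->0.
Answer: (A^⊗2)[1][0] = -15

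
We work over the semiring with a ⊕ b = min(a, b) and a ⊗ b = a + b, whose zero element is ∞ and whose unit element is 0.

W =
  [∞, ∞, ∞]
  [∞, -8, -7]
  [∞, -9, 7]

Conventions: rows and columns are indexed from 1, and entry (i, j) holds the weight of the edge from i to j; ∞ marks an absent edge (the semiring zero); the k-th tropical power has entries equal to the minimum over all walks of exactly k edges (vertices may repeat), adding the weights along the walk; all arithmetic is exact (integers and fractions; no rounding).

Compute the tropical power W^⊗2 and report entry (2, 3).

W^⊗2:
  [∞, ∞, ∞]
  [∞, -16, -15]
  [∞, -17, -16]
Key observation: the optimum is the walk 2->2->3, with weight (-8) + (-7) = -15.
Optimal value attained by: walk 2->2->3.
Answer: (W^⊗2)[2][3] = -15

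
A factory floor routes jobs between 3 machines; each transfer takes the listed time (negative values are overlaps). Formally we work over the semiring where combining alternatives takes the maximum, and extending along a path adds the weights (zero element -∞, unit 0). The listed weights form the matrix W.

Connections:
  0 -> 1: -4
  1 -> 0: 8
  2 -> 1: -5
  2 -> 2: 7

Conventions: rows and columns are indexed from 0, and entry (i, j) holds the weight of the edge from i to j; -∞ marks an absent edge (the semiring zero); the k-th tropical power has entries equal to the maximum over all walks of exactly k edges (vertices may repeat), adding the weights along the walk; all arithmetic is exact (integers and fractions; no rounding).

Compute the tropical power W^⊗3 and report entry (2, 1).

W^⊗2:
  [4, -∞, -∞]
  [-∞, 4, -∞]
  [3, 2, 14]
W^⊗3:
  [-∞, 0, -∞]
  [12, -∞, -∞]
  [10, 9, 21]
Key observation: the optimum is the walk 2->2->2->1, with weight 7 + 7 + (-5) = 9.
Optimal value attained by: walk 2->2->2->1.
Answer: (W^⊗3)[2][1] = 9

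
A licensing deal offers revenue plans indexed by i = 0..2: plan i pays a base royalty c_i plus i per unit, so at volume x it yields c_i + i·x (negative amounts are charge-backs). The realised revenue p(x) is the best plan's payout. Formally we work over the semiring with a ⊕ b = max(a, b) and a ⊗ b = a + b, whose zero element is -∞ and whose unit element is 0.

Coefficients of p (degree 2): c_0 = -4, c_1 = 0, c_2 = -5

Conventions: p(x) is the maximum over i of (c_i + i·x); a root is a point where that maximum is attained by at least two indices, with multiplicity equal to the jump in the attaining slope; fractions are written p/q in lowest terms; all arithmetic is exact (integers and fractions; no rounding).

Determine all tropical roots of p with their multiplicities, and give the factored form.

hull edge (i=0, c=-4) to (i=1, c=0): slope 4, span 1
hull edge (i=1, c=0) to (i=2, c=-5): slope -5, span 1
Factored form: p(x) = -5 ⊗ (x ⊕ (-4)) ⊗ (x ⊕ 5)
Answer: roots = -4 (mult 1), 5 (mult 1)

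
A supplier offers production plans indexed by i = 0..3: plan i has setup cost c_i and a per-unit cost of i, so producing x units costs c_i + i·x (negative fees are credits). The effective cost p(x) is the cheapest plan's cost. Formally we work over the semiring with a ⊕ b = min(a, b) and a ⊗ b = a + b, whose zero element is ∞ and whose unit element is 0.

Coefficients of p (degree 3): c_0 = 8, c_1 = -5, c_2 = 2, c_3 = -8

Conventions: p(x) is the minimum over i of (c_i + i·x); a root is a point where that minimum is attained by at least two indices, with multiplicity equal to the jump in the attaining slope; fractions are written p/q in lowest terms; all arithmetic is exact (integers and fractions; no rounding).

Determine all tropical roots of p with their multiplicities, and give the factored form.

hull edge (i=0, c=8) to (i=1, c=-5): slope -13, span 1
hull edge (i=1, c=-5) to (i=3, c=-8): slope -3/2, span 2
Factored form: p(x) = -8 ⊗ (x ⊕ 3/2) ⊗ (x ⊕ 3/2) ⊗ (x ⊕ 13)
Answer: roots = 3/2 (mult 2), 13 (mult 1)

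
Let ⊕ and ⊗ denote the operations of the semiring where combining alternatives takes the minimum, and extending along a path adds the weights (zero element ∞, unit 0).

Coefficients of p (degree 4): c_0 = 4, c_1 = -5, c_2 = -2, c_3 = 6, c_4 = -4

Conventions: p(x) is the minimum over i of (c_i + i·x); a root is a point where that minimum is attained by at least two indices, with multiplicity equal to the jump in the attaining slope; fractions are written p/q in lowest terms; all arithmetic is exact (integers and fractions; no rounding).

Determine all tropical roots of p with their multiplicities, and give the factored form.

hull edge (i=0, c=4) to (i=1, c=-5): slope -9, span 1
hull edge (i=1, c=-5) to (i=4, c=-4): slope 1/3, span 3
Factored form: p(x) = -4 ⊗ (x ⊕ (-1/3)) ⊗ (x ⊕ (-1/3)) ⊗ (x ⊕ (-1/3)) ⊗ (x ⊕ 9)
Answer: roots = -1/3 (mult 3), 9 (mult 1)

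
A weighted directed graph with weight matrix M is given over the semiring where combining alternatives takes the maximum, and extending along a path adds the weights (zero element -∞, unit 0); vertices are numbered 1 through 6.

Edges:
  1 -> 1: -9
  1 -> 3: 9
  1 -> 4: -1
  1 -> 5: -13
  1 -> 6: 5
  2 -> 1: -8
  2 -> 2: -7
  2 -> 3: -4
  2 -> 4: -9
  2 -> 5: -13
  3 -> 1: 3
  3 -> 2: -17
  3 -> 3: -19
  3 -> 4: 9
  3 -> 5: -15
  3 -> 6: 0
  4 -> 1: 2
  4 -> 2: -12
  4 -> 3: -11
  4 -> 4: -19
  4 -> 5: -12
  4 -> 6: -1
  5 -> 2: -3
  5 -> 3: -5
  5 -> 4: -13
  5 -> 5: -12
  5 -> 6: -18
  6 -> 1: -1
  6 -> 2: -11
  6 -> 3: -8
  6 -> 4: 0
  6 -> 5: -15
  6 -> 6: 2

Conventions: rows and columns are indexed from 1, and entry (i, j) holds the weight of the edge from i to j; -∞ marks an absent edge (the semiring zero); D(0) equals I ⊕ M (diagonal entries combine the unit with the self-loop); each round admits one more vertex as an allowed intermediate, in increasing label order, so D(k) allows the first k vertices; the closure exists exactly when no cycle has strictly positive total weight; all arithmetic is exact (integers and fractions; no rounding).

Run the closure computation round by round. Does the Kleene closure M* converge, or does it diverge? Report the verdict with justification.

Detection: at round 0, diagonal entry (6, 6) turns strictly positive.
Key observation: the cycle 6->6 has total weight 2, which is strictly positive.
Answer: DIVERGES — positive cycle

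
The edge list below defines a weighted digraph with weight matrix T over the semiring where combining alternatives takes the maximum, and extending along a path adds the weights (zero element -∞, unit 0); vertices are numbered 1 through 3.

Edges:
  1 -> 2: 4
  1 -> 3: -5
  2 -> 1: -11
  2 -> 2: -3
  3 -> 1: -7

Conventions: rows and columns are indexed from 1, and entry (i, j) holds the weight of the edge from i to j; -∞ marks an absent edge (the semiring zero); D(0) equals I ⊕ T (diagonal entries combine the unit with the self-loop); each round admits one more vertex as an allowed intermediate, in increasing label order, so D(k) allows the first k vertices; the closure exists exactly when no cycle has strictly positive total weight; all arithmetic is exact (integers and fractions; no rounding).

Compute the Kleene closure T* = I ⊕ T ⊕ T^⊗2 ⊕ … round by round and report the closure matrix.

D(0):
  [0, 4, -5]
  [-11, 0, -∞]
  [-7, -∞, 0]
D(1):
  [0, 4, -5]
  [-11, 0, -16]
  [-7, -3, 0]
D(2):
  [0, 4, -5]
  [-11, 0, -16]
  [-7, -3, 0]
D(3):
  [0, 4, -5]
  [-11, 0, -16]
  [-7, -3, 0]
Answer: T* = [[0, 4, -5], [-11, 0, -16], [-7, -3, 0]]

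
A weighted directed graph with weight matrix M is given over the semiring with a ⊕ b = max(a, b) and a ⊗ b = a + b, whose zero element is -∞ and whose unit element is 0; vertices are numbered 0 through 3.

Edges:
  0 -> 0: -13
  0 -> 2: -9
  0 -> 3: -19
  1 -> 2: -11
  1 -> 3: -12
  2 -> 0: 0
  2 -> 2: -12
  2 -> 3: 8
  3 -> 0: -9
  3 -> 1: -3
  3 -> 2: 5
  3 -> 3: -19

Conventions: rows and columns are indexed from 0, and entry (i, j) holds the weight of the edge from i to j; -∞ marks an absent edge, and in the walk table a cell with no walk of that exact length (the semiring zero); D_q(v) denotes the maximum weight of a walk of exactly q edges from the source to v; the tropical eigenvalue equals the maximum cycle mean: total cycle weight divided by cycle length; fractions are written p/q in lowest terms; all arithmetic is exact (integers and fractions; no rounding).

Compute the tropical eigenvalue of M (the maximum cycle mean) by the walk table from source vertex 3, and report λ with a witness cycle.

q=0: [-∞, -∞, -∞, 0]
q=1: [-9, -3, 5, -19]
q=2: [5, -22, -7, 13]
q=3: [4, 10, 18, 1]
q=4: [18, -2, 6, 26]
Optimal cycle mean attained by: cycle 2->3->2, total 8 + 5, length 2.
Answer: λ = 13/2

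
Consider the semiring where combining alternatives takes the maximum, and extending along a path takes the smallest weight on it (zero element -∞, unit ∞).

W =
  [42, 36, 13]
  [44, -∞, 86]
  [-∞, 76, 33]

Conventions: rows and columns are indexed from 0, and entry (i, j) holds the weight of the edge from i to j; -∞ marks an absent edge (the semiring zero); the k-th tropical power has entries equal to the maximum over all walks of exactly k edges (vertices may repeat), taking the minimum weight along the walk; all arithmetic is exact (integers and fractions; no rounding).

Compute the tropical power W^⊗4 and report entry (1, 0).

W^⊗2:
  [42, 36, 36]
  [42, 76, 33]
  [44, 33, 76]
W^⊗3:
  [42, 36, 36]
  [44, 36, 76]
  [42, 76, 33]
W^⊗4:
  [42, 36, 36]
  [42, 76, 36]
  [44, 36, 76]
Key observation: the optimum is the walk 1->0->0->0->0, with weight 44 min 42 min 42 min 42 = 42.
Optimal value attained by: walk 1->0->0->0->0.
Answer: (W^⊗4)[1][0] = 42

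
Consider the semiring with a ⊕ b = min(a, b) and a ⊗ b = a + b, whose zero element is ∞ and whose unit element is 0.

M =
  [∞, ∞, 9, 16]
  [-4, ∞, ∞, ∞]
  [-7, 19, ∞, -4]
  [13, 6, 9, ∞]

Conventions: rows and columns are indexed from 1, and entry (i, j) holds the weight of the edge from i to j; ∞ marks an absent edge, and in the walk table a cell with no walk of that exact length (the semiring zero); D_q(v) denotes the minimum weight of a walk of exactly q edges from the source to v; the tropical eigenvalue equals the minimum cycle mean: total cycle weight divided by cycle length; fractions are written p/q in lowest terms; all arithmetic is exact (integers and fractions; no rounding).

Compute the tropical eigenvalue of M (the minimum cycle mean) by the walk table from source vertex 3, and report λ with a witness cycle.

q=0: [∞, ∞, 0, ∞]
q=1: [-7, 19, ∞, -4]
q=2: [9, 2, 2, 9]
q=3: [-5, 15, 18, -2]
q=4: [11, 4, 4, 11]
Optimal cycle mean attained by: cycle 1->3->1, total 9 + (-7), length 2.
Answer: λ = 1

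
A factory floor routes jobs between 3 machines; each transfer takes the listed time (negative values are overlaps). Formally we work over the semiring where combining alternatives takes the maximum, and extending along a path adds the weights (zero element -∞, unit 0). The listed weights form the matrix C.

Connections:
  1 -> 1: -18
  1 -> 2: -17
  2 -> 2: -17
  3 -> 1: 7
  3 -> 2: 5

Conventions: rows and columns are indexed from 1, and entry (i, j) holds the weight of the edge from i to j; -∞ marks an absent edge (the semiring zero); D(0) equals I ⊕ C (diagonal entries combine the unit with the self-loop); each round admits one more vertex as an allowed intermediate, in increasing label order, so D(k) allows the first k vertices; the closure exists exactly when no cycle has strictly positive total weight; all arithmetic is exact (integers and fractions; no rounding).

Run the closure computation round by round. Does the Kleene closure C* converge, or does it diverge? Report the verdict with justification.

D(0):
  [0, -17, -∞]
  [-∞, 0, -∞]
  [7, 5, 0]
D(1):
  [0, -17, -∞]
  [-∞, 0, -∞]
  [7, 5, 0]
D(2):
  [0, -17, -∞]
  [-∞, 0, -∞]
  [7, 5, 0]
D(3):
  [0, -17, -∞]
  [-∞, 0, -∞]
  [7, 5, 0]
Key observation: every diagonal entry stays at the unit through all rounds, so no improving cycle exists.
Answer: CONVERGES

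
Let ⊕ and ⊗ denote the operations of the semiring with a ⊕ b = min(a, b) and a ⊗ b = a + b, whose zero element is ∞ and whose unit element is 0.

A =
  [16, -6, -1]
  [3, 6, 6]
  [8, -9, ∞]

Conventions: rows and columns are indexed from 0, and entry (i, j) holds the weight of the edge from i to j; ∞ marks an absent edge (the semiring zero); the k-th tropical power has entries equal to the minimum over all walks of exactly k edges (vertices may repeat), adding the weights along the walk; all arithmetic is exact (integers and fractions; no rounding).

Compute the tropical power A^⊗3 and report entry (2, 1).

A^⊗2:
  [-3, -10, 0]
  [9, -3, 2]
  [-6, -3, -3]
A^⊗3:
  [-7, -9, -4]
  [0, -7, 3]
  [0, -12, -7]
Key observation: the optimum is the walk 2->1->0->1, with weight (-9) + 3 + (-6) = -12.
Optimal value attained by: walk 2->1->0->1.
Answer: (A^⊗3)[2][1] = -12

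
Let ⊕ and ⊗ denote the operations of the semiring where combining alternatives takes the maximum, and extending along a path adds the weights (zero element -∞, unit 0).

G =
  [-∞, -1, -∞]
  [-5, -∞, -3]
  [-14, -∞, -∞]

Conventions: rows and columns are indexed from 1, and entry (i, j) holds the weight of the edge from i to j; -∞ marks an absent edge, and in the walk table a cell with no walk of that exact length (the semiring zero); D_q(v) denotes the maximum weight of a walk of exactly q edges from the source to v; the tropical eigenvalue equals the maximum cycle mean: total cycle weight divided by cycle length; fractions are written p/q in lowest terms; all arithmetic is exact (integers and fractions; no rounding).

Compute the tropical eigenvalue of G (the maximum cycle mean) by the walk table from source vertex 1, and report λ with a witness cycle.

q=0: [0, -∞, -∞]
q=1: [-∞, -1, -∞]
q=2: [-6, -∞, -4]
q=3: [-18, -7, -∞]
Optimal cycle mean attained by: cycle 1->2->1, total (-1) + (-5), length 2.
Answer: λ = -3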